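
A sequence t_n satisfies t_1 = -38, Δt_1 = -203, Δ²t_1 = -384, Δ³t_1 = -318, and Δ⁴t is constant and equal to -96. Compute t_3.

Build the table forward from the leading diagonal:
D4: -96, -96, -96
D3: -318, -414, -510
D2: -384, -702, -1116
D1: -203, -587, -1289
t: -38, -241, -828

-828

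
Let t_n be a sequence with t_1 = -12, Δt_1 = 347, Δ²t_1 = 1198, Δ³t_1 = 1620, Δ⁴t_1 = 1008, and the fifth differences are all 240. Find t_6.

35183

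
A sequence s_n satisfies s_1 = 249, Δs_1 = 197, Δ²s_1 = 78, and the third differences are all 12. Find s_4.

Build the table forward from the leading diagonal:
Third differences: 12, 12, 12, 12
Second differences: 78, 90, 102, 114
First differences: 197, 275, 365, 467
s: 249, 446, 721, 1086

1086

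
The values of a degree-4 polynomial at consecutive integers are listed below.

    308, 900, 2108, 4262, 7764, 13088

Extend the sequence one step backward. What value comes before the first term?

74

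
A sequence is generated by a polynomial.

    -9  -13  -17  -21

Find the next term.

-25

First differences: -4 , -4 , -4
The first differences are constant (-4).
-21 − 4 = -25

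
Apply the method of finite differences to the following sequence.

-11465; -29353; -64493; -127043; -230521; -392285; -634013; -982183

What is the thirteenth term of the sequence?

First differences: -17888 , -35140 , -62550 , -103478 , -161764 , -241728 , -348170
Second differences: -17252 , -27410 , -40928 , -58286 , -79964 , -106442
Third differences: -10158 , -13518 , -17358 , -21678 , -26478
Fourth differences: -3360 , -3840 , -4320 , -4800
Fifth differences: -480 , -480 , -480
Constant fifth difference = -480, so extend:
-4800 − 480 = -5280;  -26478 − 5280 = -31758;  -106442 − 31758 = -138200;  -348170 − 138200 = -486370;  -982183 − 486370 = -1468553
-5280 − 480 = -5760;  -31758 − 5760 = -37518;  -138200 − 37518 = -175718;  -486370 − 175718 = -662088;  -1468553 − 662088 = -2130641
-5760 − 480 = -6240;  -37518 − 6240 = -43758;  -175718 − 43758 = -219476;  -662088 − 219476 = -881564;  -2130641 − 881564 = -3012205
-6240 − 480 = -6720;  -43758 − 6720 = -50478;  -219476 − 50478 = -269954;  -881564 − 269954 = -1151518;  -3012205 − 1151518 = -4163723
-6720 − 480 = -7200;  -50478 − 7200 = -57678;  -269954 − 57678 = -327632;  -1151518 − 327632 = -1479150;  -4163723 − 1479150 = -5642873

-5642873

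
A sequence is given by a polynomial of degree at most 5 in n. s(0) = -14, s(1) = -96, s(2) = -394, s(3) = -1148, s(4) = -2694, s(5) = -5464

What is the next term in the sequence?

-9986

D1: -82  -298  -754  -1546  -2770
D2: -216  -456  -792  -1224
D3: -240  -336  -432
D4: -96  -96
The fourth differences are constant (-96).
-432 − 96 = -528;  -1224 − 528 = -1752;  -2770 − 1752 = -4522;  -5464 − 4522 = -9986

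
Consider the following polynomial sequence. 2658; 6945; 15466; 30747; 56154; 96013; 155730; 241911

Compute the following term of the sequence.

362482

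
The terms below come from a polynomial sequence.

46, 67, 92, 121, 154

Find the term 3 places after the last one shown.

First differences: 21, 25, 29, 33
Second differences: 4, 4, 4
Constant second difference = 4, so extend:
33 + 4 = 37;  154 + 37 = 191
37 + 4 = 41;  191 + 41 = 232
41 + 4 = 45;  232 + 45 = 277

277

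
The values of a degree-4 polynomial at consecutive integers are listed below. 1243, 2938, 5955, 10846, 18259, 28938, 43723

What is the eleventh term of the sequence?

1695  3017  4891  7413  10679  14785
1322  1874  2522  3266  4106
552  648  744  840
96  96  96
The fourth differences are constant (96).
840 + 96 = 936;  4106 + 936 = 5042;  14785 + 5042 = 19827;  43723 + 19827 = 63550
936 + 96 = 1032;  5042 + 1032 = 6074;  19827 + 6074 = 25901;  63550 + 25901 = 89451
1032 + 96 = 1128;  6074 + 1128 = 7202;  25901 + 7202 = 33103;  89451 + 33103 = 122554
1128 + 96 = 1224;  7202 + 1224 = 8426;  33103 + 8426 = 41529;  122554 + 41529 = 164083

164083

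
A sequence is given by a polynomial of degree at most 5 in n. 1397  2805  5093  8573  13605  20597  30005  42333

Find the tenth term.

78005

1408 , 2288 , 3480 , 5032 , 6992 , 9408 , 12328
880 , 1192 , 1552 , 1960 , 2416 , 2920
312 , 360 , 408 , 456 , 504
48 , 48 , 48 , 48
Constant fourth difference = 48, so extend:
504 + 48 = 552;  2920 + 552 = 3472;  12328 + 3472 = 15800;  42333 + 15800 = 58133
552 + 48 = 600;  3472 + 600 = 4072;  15800 + 4072 = 19872;  58133 + 19872 = 78005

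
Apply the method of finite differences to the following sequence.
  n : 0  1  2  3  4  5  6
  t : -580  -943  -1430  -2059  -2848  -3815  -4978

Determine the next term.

-6355

First differences: -363  -487  -629  -789  -967  -1163
Second differences: -124  -142  -160  -178  -196
Third differences: -18  -18  -18  -18
Third differences constant at -18.
-196 − 18 = -214;  -1163 − 214 = -1377;  -4978 − 1377 = -6355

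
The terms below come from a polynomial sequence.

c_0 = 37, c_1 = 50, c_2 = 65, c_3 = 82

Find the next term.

101

13, 15, 17
2, 2
The second differences are constant (2).
17 + 2 = 19;  82 + 19 = 101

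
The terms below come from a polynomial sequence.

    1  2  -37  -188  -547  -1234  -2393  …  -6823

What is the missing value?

-4192

Using the first 7 terms:
Δ: 1, -39, -151, -359, -687, -1159
Δ²: -40, -112, -208, -328, -472
Δ³: -72, -96, -120, -144
Δ⁴: -24, -24, -24
Constant fourth difference = -24.
Extend forward: -144 − 24 = -168;  -472 − 168 = -640;  -1159 − 640 = -1799;  -2393 − 1799 = -4192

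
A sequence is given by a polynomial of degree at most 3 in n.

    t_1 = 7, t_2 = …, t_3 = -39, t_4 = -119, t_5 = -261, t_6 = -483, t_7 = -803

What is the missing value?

-3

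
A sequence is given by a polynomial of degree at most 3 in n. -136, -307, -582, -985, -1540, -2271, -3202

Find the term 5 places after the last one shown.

-11697

D1: -171, -275, -403, -555, -731, -931
D2: -104, -128, -152, -176, -200
D3: -24, -24, -24, -24
The third differences are constant (-24).
-200 − 24 = -224;  -931 − 224 = -1155;  -3202 − 1155 = -4357
-224 − 24 = -248;  -1155 − 248 = -1403;  -4357 − 1403 = -5760
-248 − 24 = -272;  -1403 − 272 = -1675;  -5760 − 1675 = -7435
-272 − 24 = -296;  -1675 − 296 = -1971;  -7435 − 1971 = -9406
-296 − 24 = -320;  -1971 − 320 = -2291;  -9406 − 2291 = -11697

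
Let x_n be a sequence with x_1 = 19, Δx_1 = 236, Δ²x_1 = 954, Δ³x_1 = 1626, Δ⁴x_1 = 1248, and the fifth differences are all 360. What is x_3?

Build the table forward from the leading diagonal:
D5: 360, 360, 360
D4: 1248, 1608, 1968
D3: 1626, 2874, 4482
D2: 954, 2580, 5454
D1: 236, 1190, 3770
x: 19, 255, 1445

1445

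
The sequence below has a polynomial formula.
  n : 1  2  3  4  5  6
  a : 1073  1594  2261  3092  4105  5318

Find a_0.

680

521  667  831  1013  1213
146  164  182  200
18  18  18
The third differences are constant at 18.
Work back: 146 − 18 = 128;  521 − 128 = 393;  1073 − 393 = 680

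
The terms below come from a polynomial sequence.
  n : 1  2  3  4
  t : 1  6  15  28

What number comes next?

D1: 5  9  13
D2: 4  4
Second differences constant at 4.
13 + 4 = 17;  28 + 17 = 45

45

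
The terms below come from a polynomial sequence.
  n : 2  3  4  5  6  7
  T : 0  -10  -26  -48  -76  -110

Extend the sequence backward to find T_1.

Δ: -10, -16, -22, -28, -34
Δ²: -6, -6, -6, -6
The second differences are constant at -6.
Work back: -10 + 6 = -4;  0 + 4 = 4

4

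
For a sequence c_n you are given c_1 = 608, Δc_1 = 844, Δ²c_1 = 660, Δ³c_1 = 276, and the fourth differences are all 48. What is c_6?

14428

Build the table forward from the leading diagonal:
D4: 48  48  48  48  48  48
D3: 276  324  372  420  468  516
D2: 660  936  1260  1632  2052  2520
D1: 844  1504  2440  3700  5332  7384
c: 608  1452  2956  5396  9096  14428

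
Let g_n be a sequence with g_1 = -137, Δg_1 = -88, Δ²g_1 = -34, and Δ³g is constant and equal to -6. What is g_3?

-347

Build the table forward from the leading diagonal:
Δ³: -6, -6, -6
Δ²: -34, -40, -46
Δ: -88, -122, -162
g: -137, -225, -347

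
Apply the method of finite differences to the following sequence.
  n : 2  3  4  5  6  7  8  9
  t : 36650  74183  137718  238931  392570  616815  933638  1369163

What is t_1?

16155

D1: 37533, 63535, 101213, 153639, 224245, 316823, 435525
D2: 26002, 37678, 52426, 70606, 92578, 118702
D3: 11676, 14748, 18180, 21972, 26124
D4: 3072, 3432, 3792, 4152
D5: 360, 360, 360
The fifth differences are constant at 360.
Work back: 3072 − 360 = 2712;  11676 − 2712 = 8964;  26002 − 8964 = 17038;  37533 − 17038 = 20495;  36650 − 20495 = 16155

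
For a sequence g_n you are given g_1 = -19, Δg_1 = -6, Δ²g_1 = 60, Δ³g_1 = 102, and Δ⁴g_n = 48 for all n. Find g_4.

245

Build the table forward from the leading diagonal:
Fourth differences: 48, 48, 48, 48
Third differences: 102, 150, 198, 246
Second differences: 60, 162, 312, 510
First differences: -6, 54, 216, 528
g: -19, -25, 29, 245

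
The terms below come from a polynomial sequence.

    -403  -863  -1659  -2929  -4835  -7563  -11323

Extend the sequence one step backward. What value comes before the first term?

Δ: -460  -796  -1270  -1906  -2728  -3760
Δ²: -336  -474  -636  -822  -1032
Δ³: -138  -162  -186  -210
Δ⁴: -24  -24  -24
The fourth differences are constant at -24.
Work back: -138 + 24 = -114;  -336 + 114 = -222;  -460 + 222 = -238;  -403 + 238 = -165

-165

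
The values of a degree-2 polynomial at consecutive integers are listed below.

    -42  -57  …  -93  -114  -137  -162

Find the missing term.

Using the last 4 terms:
Δ: -21, -23, -25
Δ²: -2, -2
Constant second difference = -2.
Extend backward: -21 + 2 = -19;  -93 + 19 = -74

-74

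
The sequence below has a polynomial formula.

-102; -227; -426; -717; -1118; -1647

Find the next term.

-2322

First differences: -125, -199, -291, -401, -529
Second differences: -74, -92, -110, -128
Third differences: -18, -18, -18
Constant third difference = -18, so extend:
-128 − 18 = -146;  -529 − 146 = -675;  -1647 − 675 = -2322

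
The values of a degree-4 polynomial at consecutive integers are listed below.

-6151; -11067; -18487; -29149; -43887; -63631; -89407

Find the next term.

-122337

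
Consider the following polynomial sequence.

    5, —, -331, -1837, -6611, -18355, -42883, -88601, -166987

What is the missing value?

-23

Using the last 7 terms:
Δ: -1506  -4774  -11744  -24528  -45718  -78386
Δ²: -3268  -6970  -12784  -21190  -32668
Δ³: -3702  -5814  -8406  -11478
Δ⁴: -2112  -2592  -3072
Δ⁵: -480  -480
Constant fifth difference = -480.
Extend backward: -2112 + 480 = -1632;  -3702 + 1632 = -2070;  -3268 + 2070 = -1198;  -1506 + 1198 = -308;  -331 + 308 = -23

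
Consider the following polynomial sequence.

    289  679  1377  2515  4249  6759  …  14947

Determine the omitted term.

10249

Using the first 6 terms:
D1: 390, 698, 1138, 1734, 2510
D2: 308, 440, 596, 776
D3: 132, 156, 180
D4: 24, 24
Constant fourth difference = 24.
Extend forward: 180 + 24 = 204;  776 + 204 = 980;  2510 + 980 = 3490;  6759 + 3490 = 10249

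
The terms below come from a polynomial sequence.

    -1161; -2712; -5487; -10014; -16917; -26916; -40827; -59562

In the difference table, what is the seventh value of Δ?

-18735

First differences: -1551, -2775, -4527, -6903, -9999, -13911, -18735
Second differences: -1224, -1752, -2376, -3096, -3912, -4824
Third differences: -528, -624, -720, -816, -912
Fourth differences: -96, -96, -96, -96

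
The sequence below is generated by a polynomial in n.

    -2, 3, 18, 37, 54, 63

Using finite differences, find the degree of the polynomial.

3

D1: 5, 15, 19, 17, 9
D2: 10, 4, -2, -8
D3: -6, -6, -6
The third differences are constant, so the polynomial has degree 3.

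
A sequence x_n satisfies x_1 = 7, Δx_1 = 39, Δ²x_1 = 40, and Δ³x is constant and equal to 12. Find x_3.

Build the table forward from the leading diagonal:
Third differences: 12  12  12
Second differences: 40  52  64
First differences: 39  79  131
x: 7  46  125

125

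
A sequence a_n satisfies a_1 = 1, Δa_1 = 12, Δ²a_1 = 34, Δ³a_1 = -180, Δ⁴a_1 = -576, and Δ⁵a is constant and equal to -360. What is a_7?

Build the table forward from the leading diagonal:
Fifth differences: -360  -360  -360  -360  -360  -360  -360
Fourth differences: -576  -936  -1296  -1656  -2016  -2376  -2736
Third differences: -180  -756  -1692  -2988  -4644  -6660  -9036
Second differences: 34  -146  -902  -2594  -5582  -10226  -16886
First differences: 12  46  -100  -1002  -3596  -9178  -19404
a: 1  13  59  -41  -1043  -4639  -13817

-13817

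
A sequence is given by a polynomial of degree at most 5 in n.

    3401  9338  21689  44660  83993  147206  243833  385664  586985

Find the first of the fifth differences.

First differences: 5937, 12351, 22971, 39333, 63213, 96627, 141831, 201321
Second differences: 6414, 10620, 16362, 23880, 33414, 45204, 59490
Third differences: 4206, 5742, 7518, 9534, 11790, 14286
Fourth differences: 1536, 1776, 2016, 2256, 2496
Fifth differences: 240, 240, 240, 240

240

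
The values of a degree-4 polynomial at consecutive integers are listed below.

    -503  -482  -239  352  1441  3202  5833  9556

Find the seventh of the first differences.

Δ: 21, 243, 591, 1089, 1761, 2631, 3723
Δ²: 222, 348, 498, 672, 870, 1092
Δ³: 126, 150, 174, 198, 222
Δ⁴: 24, 24, 24, 24

3723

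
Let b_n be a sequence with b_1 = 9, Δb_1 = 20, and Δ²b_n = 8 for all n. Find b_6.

189

Build the table forward from the leading diagonal:
Δ²: 8, 8, 8, 8, 8, 8
Δ: 20, 28, 36, 44, 52, 60
b: 9, 29, 57, 93, 137, 189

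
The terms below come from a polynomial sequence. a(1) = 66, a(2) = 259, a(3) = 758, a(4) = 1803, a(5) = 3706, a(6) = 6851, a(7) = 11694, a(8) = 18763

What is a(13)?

D1: 193  499  1045  1903  3145  4843  7069
D2: 306  546  858  1242  1698  2226
D3: 240  312  384  456  528
D4: 72  72  72  72
Fourth differences constant at 72.
528 + 72 = 600;  2226 + 600 = 2826;  7069 + 2826 = 9895;  18763 + 9895 = 28658
600 + 72 = 672;  2826 + 672 = 3498;  9895 + 3498 = 13393;  28658 + 13393 = 42051
672 + 72 = 744;  3498 + 744 = 4242;  13393 + 4242 = 17635;  42051 + 17635 = 59686
744 + 72 = 816;  4242 + 816 = 5058;  17635 + 5058 = 22693;  59686 + 22693 = 82379
816 + 72 = 888;  5058 + 888 = 5946;  22693 + 5946 = 28639;  82379 + 28639 = 111018

111018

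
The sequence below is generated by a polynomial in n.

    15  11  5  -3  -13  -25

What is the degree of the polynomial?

D1: -4, -6, -8, -10, -12
D2: -2, -2, -2, -2
The second differences are constant, so the polynomial has degree 2.

2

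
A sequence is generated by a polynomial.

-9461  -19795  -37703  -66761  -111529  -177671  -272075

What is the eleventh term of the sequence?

-1119631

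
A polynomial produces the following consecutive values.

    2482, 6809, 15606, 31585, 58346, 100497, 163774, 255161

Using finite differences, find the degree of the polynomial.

Δ: 4327, 8797, 15979, 26761, 42151, 63277, 91387
Δ²: 4470, 7182, 10782, 15390, 21126, 28110
Δ³: 2712, 3600, 4608, 5736, 6984
Δ⁴: 888, 1008, 1128, 1248
Δ⁵: 120, 120, 120
The fifth differences are constant, so the polynomial has degree 5.

5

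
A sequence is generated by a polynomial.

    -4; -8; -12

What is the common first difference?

-4

First differences: -4, -4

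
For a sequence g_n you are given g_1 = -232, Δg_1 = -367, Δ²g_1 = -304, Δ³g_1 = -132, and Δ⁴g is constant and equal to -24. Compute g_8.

-14645

Build the table forward from the leading diagonal:
Fourth differences: -24  -24  -24  -24  -24  -24  -24  -24
Third differences: -132  -156  -180  -204  -228  -252  -276  -300
Second differences: -304  -436  -592  -772  -976  -1204  -1456  -1732
First differences: -367  -671  -1107  -1699  -2471  -3447  -4651  -6107
g: -232  -599  -1270  -2377  -4076  -6547  -9994  -14645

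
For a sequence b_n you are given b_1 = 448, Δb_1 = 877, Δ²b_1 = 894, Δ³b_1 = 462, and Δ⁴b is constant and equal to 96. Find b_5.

Build the table forward from the leading diagonal:
D4: 96  96  96  96  96
D3: 462  558  654  750  846
D2: 894  1356  1914  2568  3318
D1: 877  1771  3127  5041  7609
b: 448  1325  3096  6223  11264

11264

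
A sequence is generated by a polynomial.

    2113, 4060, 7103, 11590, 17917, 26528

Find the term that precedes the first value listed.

962

Δ: 1947  3043  4487  6327  8611
Δ²: 1096  1444  1840  2284
Δ³: 348  396  444
Δ⁴: 48  48
The fourth differences are constant at 48.
Work back: 348 − 48 = 300;  1096 − 300 = 796;  1947 − 796 = 1151;  2113 − 1151 = 962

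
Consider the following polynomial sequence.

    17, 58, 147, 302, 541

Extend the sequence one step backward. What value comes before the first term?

First differences: 41  89  155  239
Second differences: 48  66  84
Third differences: 18  18
The third differences are constant at 18.
Work back: 48 − 18 = 30;  41 − 30 = 11;  17 − 11 = 6

6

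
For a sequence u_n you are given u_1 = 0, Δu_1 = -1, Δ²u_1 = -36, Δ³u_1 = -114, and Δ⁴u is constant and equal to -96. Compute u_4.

-225

Build the table forward from the leading diagonal:
Δ⁴: -96, -96, -96, -96
Δ³: -114, -210, -306, -402
Δ²: -36, -150, -360, -666
Δ: -1, -37, -187, -547
u: 0, -1, -38, -225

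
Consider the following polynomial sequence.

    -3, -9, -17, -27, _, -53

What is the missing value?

-39

Using the first 4 terms:
Δ: -6, -8, -10
Δ²: -2, -2
Constant second difference = -2.
Extend forward: -10 − 2 = -12;  -27 − 12 = -39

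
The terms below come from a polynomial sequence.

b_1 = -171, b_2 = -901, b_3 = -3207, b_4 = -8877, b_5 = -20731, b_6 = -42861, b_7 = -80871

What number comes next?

Δ: -730, -2306, -5670, -11854, -22130, -38010
Δ²: -1576, -3364, -6184, -10276, -15880
Δ³: -1788, -2820, -4092, -5604
Δ⁴: -1032, -1272, -1512
Δ⁵: -240, -240
The fifth differences are constant (-240).
-1512 − 240 = -1752;  -5604 − 1752 = -7356;  -15880 − 7356 = -23236;  -38010 − 23236 = -61246;  -80871 − 61246 = -142117

-142117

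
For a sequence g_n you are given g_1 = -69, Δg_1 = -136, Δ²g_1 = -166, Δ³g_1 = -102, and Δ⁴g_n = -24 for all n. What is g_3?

-507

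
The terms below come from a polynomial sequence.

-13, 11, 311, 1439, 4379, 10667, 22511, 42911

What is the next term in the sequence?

75779

Δ: 24 , 300 , 1128 , 2940 , 6288 , 11844 , 20400
Δ²: 276 , 828 , 1812 , 3348 , 5556 , 8556
Δ³: 552 , 984 , 1536 , 2208 , 3000
Δ⁴: 432 , 552 , 672 , 792
Δ⁵: 120 , 120 , 120
Fifth differences constant at 120.
792 + 120 = 912;  3000 + 912 = 3912;  8556 + 3912 = 12468;  20400 + 12468 = 32868;  42911 + 32868 = 75779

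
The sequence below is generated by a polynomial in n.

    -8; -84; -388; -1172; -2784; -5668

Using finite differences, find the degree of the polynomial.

4

First differences: -76, -304, -784, -1612, -2884
Second differences: -228, -480, -828, -1272
Third differences: -252, -348, -444
Fourth differences: -96, -96
The fourth differences are constant, so the polynomial has degree 4.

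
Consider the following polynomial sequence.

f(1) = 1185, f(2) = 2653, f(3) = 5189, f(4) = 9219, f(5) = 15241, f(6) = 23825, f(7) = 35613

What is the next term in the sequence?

First differences: 1468, 2536, 4030, 6022, 8584, 11788
Second differences: 1068, 1494, 1992, 2562, 3204
Third differences: 426, 498, 570, 642
Fourth differences: 72, 72, 72
The fourth differences are constant (72).
642 + 72 = 714;  3204 + 714 = 3918;  11788 + 3918 = 15706;  35613 + 15706 = 51319

51319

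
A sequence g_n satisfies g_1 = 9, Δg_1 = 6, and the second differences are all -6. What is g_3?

15

Build the table forward from the leading diagonal:
Second differences: -6  -6  -6
First differences: 6  0  -6
g: 9  15  15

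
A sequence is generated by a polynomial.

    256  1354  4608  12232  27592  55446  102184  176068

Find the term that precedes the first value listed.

12

Δ: 1098, 3254, 7624, 15360, 27854, 46738, 73884
Δ²: 2156, 4370, 7736, 12494, 18884, 27146
Δ³: 2214, 3366, 4758, 6390, 8262
Δ⁴: 1152, 1392, 1632, 1872
Δ⁵: 240, 240, 240
The fifth differences are constant at 240.
Work back: 1152 − 240 = 912;  2214 − 912 = 1302;  2156 − 1302 = 854;  1098 − 854 = 244;  256 − 244 = 12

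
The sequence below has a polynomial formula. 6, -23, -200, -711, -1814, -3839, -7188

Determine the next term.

D1: -29, -177, -511, -1103, -2025, -3349
D2: -148, -334, -592, -922, -1324
D3: -186, -258, -330, -402
D4: -72, -72, -72
The fourth differences are constant (-72).
-402 − 72 = -474;  -1324 − 474 = -1798;  -3349 − 1798 = -5147;  -7188 − 5147 = -12335

-12335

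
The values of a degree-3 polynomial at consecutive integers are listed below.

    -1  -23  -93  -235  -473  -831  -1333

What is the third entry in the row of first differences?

-142

Δ: -22, -70, -142, -238, -358, -502
Δ²: -48, -72, -96, -120, -144
Δ³: -24, -24, -24, -24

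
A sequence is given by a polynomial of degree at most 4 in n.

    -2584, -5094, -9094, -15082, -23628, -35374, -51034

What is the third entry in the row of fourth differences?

-72

First differences: -2510, -4000, -5988, -8546, -11746, -15660
Second differences: -1490, -1988, -2558, -3200, -3914
Third differences: -498, -570, -642, -714
Fourth differences: -72, -72, -72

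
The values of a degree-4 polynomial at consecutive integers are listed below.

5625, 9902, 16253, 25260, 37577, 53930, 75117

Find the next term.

4277 , 6351 , 9007 , 12317 , 16353 , 21187
2074 , 2656 , 3310 , 4036 , 4834
582 , 654 , 726 , 798
72 , 72 , 72
The fourth differences are constant (72).
798 + 72 = 870;  4834 + 870 = 5704;  21187 + 5704 = 26891;  75117 + 26891 = 102008

102008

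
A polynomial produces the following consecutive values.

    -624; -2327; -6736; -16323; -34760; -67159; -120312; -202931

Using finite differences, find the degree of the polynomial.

5

Δ: -1703, -4409, -9587, -18437, -32399, -53153, -82619
Δ²: -2706, -5178, -8850, -13962, -20754, -29466
Δ³: -2472, -3672, -5112, -6792, -8712
Δ⁴: -1200, -1440, -1680, -1920
Δ⁵: -240, -240, -240
The fifth differences are constant, so the polynomial has degree 5.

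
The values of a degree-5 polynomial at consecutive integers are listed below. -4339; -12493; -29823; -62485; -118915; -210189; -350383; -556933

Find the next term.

-850995

D1: -8154 , -17330 , -32662 , -56430 , -91274 , -140194 , -206550
D2: -9176 , -15332 , -23768 , -34844 , -48920 , -66356
D3: -6156 , -8436 , -11076 , -14076 , -17436
D4: -2280 , -2640 , -3000 , -3360
D5: -360 , -360 , -360
Constant fifth difference = -360, so extend:
-3360 − 360 = -3720;  -17436 − 3720 = -21156;  -66356 − 21156 = -87512;  -206550 − 87512 = -294062;  -556933 − 294062 = -850995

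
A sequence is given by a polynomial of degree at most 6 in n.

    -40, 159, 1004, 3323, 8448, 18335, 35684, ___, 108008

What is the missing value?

64059

Using the first 7 terms:
199  845  2319  5125  9887  17349
646  1474  2806  4762  7462
828  1332  1956  2700
504  624  744
120  120
Constant fifth difference = 120.
Extend forward: 744 + 120 = 864;  2700 + 864 = 3564;  7462 + 3564 = 11026;  17349 + 11026 = 28375;  35684 + 28375 = 64059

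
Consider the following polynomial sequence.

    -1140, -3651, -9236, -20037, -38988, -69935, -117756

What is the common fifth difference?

-120

First differences: -2511, -5585, -10801, -18951, -30947, -47821
Second differences: -3074, -5216, -8150, -11996, -16874
Third differences: -2142, -2934, -3846, -4878
Fourth differences: -792, -912, -1032
Fifth differences: -120, -120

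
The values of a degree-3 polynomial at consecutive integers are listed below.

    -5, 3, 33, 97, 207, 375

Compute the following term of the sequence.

613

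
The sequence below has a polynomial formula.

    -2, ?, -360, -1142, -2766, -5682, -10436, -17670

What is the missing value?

Using the last 6 terms:
-782  -1624  -2916  -4754  -7234
-842  -1292  -1838  -2480
-450  -546  -642
-96  -96
Constant fourth difference = -96.
Extend backward: -450 + 96 = -354;  -842 + 354 = -488;  -782 + 488 = -294;  -360 + 294 = -66

-66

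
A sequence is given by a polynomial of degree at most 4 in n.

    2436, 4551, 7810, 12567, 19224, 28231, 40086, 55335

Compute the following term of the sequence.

2115, 3259, 4757, 6657, 9007, 11855, 15249
1144, 1498, 1900, 2350, 2848, 3394
354, 402, 450, 498, 546
48, 48, 48, 48
The fourth differences are constant (48).
546 + 48 = 594;  3394 + 594 = 3988;  15249 + 3988 = 19237;  55335 + 19237 = 74572

74572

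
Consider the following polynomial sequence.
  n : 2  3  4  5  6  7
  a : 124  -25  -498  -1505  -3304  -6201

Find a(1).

111

First differences: -149  -473  -1007  -1799  -2897
Second differences: -324  -534  -792  -1098
Third differences: -210  -258  -306
Fourth differences: -48  -48
The fourth differences are constant at -48.
Work back: -210 + 48 = -162;  -324 + 162 = -162;  -149 + 162 = 13;  124 − 13 = 111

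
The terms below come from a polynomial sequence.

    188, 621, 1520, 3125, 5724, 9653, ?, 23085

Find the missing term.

15296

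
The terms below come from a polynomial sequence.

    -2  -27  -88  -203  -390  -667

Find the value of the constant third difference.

Δ: -25, -61, -115, -187, -277
Δ²: -36, -54, -72, -90
Δ³: -18, -18, -18

-18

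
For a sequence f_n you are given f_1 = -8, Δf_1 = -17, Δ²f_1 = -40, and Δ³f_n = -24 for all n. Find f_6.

-733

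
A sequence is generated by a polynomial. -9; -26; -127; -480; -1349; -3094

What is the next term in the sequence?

D1: -17  -101  -353  -869  -1745
D2: -84  -252  -516  -876
D3: -168  -264  -360
D4: -96  -96
The fourth differences are constant (-96).
-360 − 96 = -456;  -876 − 456 = -1332;  -1745 − 1332 = -3077;  -3094 − 3077 = -6171

-6171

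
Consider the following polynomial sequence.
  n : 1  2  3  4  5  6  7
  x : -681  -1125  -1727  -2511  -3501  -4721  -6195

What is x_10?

-444, -602, -784, -990, -1220, -1474
-158, -182, -206, -230, -254
-24, -24, -24, -24
The third differences are constant (-24).
-254 − 24 = -278;  -1474 − 278 = -1752;  -6195 − 1752 = -7947
-278 − 24 = -302;  -1752 − 302 = -2054;  -7947 − 2054 = -10001
-302 − 24 = -326;  -2054 − 326 = -2380;  -10001 − 2380 = -12381

-12381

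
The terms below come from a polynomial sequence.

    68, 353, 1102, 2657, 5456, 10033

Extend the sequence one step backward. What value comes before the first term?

D1: 285, 749, 1555, 2799, 4577
D2: 464, 806, 1244, 1778
D3: 342, 438, 534
D4: 96, 96
The fourth differences are constant at 96.
Work back: 342 − 96 = 246;  464 − 246 = 218;  285 − 218 = 67;  68 − 67 = 1

1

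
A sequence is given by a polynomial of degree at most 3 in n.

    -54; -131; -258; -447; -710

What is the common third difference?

D1: -77, -127, -189, -263
D2: -50, -62, -74
D3: -12, -12

-12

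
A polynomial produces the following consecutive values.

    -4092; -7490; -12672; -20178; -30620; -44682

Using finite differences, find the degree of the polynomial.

D1: -3398, -5182, -7506, -10442, -14062
D2: -1784, -2324, -2936, -3620
D3: -540, -612, -684
D4: -72, -72
The fourth differences are constant, so the polynomial has degree 4.

4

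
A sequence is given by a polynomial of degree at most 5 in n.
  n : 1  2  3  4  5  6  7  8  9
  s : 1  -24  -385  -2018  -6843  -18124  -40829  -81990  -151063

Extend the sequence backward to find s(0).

2

Δ: -25  -361  -1633  -4825  -11281  -22705  -41161  -69073
Δ²: -336  -1272  -3192  -6456  -11424  -18456  -27912
Δ³: -936  -1920  -3264  -4968  -7032  -9456
Δ⁴: -984  -1344  -1704  -2064  -2424
Δ⁵: -360  -360  -360  -360
The fifth differences are constant at -360.
Work back: -984 + 360 = -624;  -936 + 624 = -312;  -336 + 312 = -24;  -25 + 24 = -1;  1 + 1 = 2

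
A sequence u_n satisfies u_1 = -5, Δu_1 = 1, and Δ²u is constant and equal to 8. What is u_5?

Build the table forward from the leading diagonal:
D2: 8, 8, 8, 8, 8
D1: 1, 9, 17, 25, 33
u: -5, -4, 5, 22, 47

47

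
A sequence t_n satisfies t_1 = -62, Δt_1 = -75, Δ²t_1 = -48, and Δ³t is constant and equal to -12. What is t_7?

-1472

Build the table forward from the leading diagonal:
Third differences: -12, -12, -12, -12, -12, -12, -12
Second differences: -48, -60, -72, -84, -96, -108, -120
First differences: -75, -123, -183, -255, -339, -435, -543
t: -62, -137, -260, -443, -698, -1037, -1472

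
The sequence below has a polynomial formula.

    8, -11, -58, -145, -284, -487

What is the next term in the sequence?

-766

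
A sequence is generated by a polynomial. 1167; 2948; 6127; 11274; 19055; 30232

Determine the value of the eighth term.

66302

D1: 1781, 3179, 5147, 7781, 11177
D2: 1398, 1968, 2634, 3396
D3: 570, 666, 762
D4: 96, 96
Constant fourth difference = 96, so extend:
762 + 96 = 858;  3396 + 858 = 4254;  11177 + 4254 = 15431;  30232 + 15431 = 45663
858 + 96 = 954;  4254 + 954 = 5208;  15431 + 5208 = 20639;  45663 + 20639 = 66302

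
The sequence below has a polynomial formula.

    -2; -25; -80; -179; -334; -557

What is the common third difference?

First differences: -23, -55, -99, -155, -223
Second differences: -32, -44, -56, -68
Third differences: -12, -12, -12

-12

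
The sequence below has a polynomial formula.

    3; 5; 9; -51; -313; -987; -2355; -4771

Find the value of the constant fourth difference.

First differences: 2, 4, -60, -262, -674, -1368, -2416
Second differences: 2, -64, -202, -412, -694, -1048
Third differences: -66, -138, -210, -282, -354
Fourth differences: -72, -72, -72, -72

-72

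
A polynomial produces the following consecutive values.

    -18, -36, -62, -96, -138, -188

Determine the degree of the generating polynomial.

Δ: -18, -26, -34, -42, -50
Δ²: -8, -8, -8, -8
The second differences are constant, so the polynomial has degree 2.

2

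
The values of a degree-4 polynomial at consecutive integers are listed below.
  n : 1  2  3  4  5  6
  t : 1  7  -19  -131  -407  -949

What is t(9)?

6  -26  -112  -276  -542
-32  -86  -164  -266
-54  -78  -102
-24  -24
Constant fourth difference = -24, so extend:
-102 − 24 = -126;  -266 − 126 = -392;  -542 − 392 = -934;  -949 − 934 = -1883
-126 − 24 = -150;  -392 − 150 = -542;  -934 − 542 = -1476;  -1883 − 1476 = -3359
-150 − 24 = -174;  -542 − 174 = -716;  -1476 − 716 = -2192;  -3359 − 2192 = -5551

-5551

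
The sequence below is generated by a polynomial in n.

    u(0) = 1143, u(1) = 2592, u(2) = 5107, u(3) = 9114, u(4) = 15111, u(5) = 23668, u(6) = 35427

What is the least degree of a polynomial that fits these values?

4

First differences: 1449, 2515, 4007, 5997, 8557, 11759
Second differences: 1066, 1492, 1990, 2560, 3202
Third differences: 426, 498, 570, 642
Fourth differences: 72, 72, 72
The fourth differences are constant, so the polynomial has degree 4.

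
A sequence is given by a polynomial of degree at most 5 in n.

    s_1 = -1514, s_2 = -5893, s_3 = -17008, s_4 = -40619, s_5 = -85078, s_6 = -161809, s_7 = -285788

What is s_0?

-223

First differences: -4379, -11115, -23611, -44459, -76731, -123979
Second differences: -6736, -12496, -20848, -32272, -47248
Third differences: -5760, -8352, -11424, -14976
Fourth differences: -2592, -3072, -3552
Fifth differences: -480, -480
The fifth differences are constant at -480.
Work back: -2592 + 480 = -2112;  -5760 + 2112 = -3648;  -6736 + 3648 = -3088;  -4379 + 3088 = -1291;  -1514 + 1291 = -223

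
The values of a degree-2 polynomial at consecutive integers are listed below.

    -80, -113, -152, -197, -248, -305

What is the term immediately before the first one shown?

-53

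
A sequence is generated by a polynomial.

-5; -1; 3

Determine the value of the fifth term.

First differences: 4, 4
Constant first difference = 4, so extend:
3 + 4 = 7
7 + 4 = 11

11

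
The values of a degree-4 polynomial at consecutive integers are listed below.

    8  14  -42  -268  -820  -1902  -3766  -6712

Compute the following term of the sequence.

Δ: 6 , -56 , -226 , -552 , -1082 , -1864 , -2946
Δ²: -62 , -170 , -326 , -530 , -782 , -1082
Δ³: -108 , -156 , -204 , -252 , -300
Δ⁴: -48 , -48 , -48 , -48
The fourth differences are constant (-48).
-300 − 48 = -348;  -1082 − 348 = -1430;  -2946 − 1430 = -4376;  -6712 − 4376 = -11088

-11088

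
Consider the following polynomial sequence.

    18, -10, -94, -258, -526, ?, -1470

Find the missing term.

-922

Using the first 5 terms:
Δ: -28  -84  -164  -268
Δ²: -56  -80  -104
Δ³: -24  -24
Constant third difference = -24.
Extend forward: -104 − 24 = -128;  -268 − 128 = -396;  -526 − 396 = -922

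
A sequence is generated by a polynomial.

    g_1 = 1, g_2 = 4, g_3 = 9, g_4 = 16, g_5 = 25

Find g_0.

0

D1: 3, 5, 7, 9
D2: 2, 2, 2
The second differences are constant at 2.
Work back: 3 − 2 = 1;  1 − 1 = 0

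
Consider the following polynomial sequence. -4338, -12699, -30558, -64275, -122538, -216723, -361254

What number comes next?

First differences: -8361 , -17859 , -33717 , -58263 , -94185 , -144531
Second differences: -9498 , -15858 , -24546 , -35922 , -50346
Third differences: -6360 , -8688 , -11376 , -14424
Fourth differences: -2328 , -2688 , -3048
Fifth differences: -360 , -360
Constant fifth difference = -360, so extend:
-3048 − 360 = -3408;  -14424 − 3408 = -17832;  -50346 − 17832 = -68178;  -144531 − 68178 = -212709;  -361254 − 212709 = -573963

-573963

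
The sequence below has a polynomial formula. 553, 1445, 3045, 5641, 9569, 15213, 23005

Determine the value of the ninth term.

D1: 892 , 1600 , 2596 , 3928 , 5644 , 7792
D2: 708 , 996 , 1332 , 1716 , 2148
D3: 288 , 336 , 384 , 432
D4: 48 , 48 , 48
Constant fourth difference = 48, so extend:
432 + 48 = 480;  2148 + 480 = 2628;  7792 + 2628 = 10420;  23005 + 10420 = 33425
480 + 48 = 528;  2628 + 528 = 3156;  10420 + 3156 = 13576;  33425 + 13576 = 47001

47001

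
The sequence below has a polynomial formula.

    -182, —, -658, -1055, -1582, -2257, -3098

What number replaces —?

-373

Using the last 5 terms:
D1: -397  -527  -675  -841
D2: -130  -148  -166
D3: -18  -18
Constant third difference = -18.
Extend backward: -130 + 18 = -112;  -397 + 112 = -285;  -658 + 285 = -373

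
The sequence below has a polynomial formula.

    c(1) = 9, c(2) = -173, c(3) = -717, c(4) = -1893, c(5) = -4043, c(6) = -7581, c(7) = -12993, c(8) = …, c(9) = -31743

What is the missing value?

Using the first 7 terms:
-182, -544, -1176, -2150, -3538, -5412
-362, -632, -974, -1388, -1874
-270, -342, -414, -486
-72, -72, -72
Constant fourth difference = -72.
Extend forward: -486 − 72 = -558;  -1874 − 558 = -2432;  -5412 − 2432 = -7844;  -12993 − 7844 = -20837

-20837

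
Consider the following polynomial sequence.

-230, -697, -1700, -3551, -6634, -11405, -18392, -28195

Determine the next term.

-41486

-467, -1003, -1851, -3083, -4771, -6987, -9803
-536, -848, -1232, -1688, -2216, -2816
-312, -384, -456, -528, -600
-72, -72, -72, -72
Fourth differences constant at -72.
-600 − 72 = -672;  -2816 − 672 = -3488;  -9803 − 3488 = -13291;  -28195 − 13291 = -41486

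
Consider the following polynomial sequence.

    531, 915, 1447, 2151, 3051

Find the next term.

4171

First differences: 384, 532, 704, 900
Second differences: 148, 172, 196
Third differences: 24, 24
Third differences constant at 24.
196 + 24 = 220;  900 + 220 = 1120;  3051 + 1120 = 4171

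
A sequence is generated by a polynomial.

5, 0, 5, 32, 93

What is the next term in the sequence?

200

-5 , 5 , 27 , 61
10 , 22 , 34
12 , 12
Constant third difference = 12, so extend:
34 + 12 = 46;  61 + 46 = 107;  93 + 107 = 200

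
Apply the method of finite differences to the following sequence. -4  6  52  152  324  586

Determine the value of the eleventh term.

3876

10, 46, 100, 172, 262
36, 54, 72, 90
18, 18, 18
Constant third difference = 18, so extend:
90 + 18 = 108;  262 + 108 = 370;  586 + 370 = 956
108 + 18 = 126;  370 + 126 = 496;  956 + 496 = 1452
126 + 18 = 144;  496 + 144 = 640;  1452 + 640 = 2092
144 + 18 = 162;  640 + 162 = 802;  2092 + 802 = 2894
162 + 18 = 180;  802 + 180 = 982;  2894 + 982 = 3876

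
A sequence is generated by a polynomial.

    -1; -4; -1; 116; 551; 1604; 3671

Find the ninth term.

D1: -3  3  117  435  1053  2067
D2: 6  114  318  618  1014
D3: 108  204  300  396
D4: 96  96  96
Fourth differences constant at 96.
396 + 96 = 492;  1014 + 492 = 1506;  2067 + 1506 = 3573;  3671 + 3573 = 7244
492 + 96 = 588;  1506 + 588 = 2094;  3573 + 2094 = 5667;  7244 + 5667 = 12911

12911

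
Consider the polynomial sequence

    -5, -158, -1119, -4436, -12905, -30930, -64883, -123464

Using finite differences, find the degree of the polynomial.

5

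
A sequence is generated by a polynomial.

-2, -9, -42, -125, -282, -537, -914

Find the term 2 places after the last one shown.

D1: -7, -33, -83, -157, -255, -377
D2: -26, -50, -74, -98, -122
D3: -24, -24, -24, -24
Constant third difference = -24, so extend:
-122 − 24 = -146;  -377 − 146 = -523;  -914 − 523 = -1437
-146 − 24 = -170;  -523 − 170 = -693;  -1437 − 693 = -2130

-2130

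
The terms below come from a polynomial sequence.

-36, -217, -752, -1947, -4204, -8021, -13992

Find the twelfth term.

-103667

Δ: -181 , -535 , -1195 , -2257 , -3817 , -5971
Δ²: -354 , -660 , -1062 , -1560 , -2154
Δ³: -306 , -402 , -498 , -594
Δ⁴: -96 , -96 , -96
The fourth differences are constant (-96).
-594 − 96 = -690;  -2154 − 690 = -2844;  -5971 − 2844 = -8815;  -13992 − 8815 = -22807
-690 − 96 = -786;  -2844 − 786 = -3630;  -8815 − 3630 = -12445;  -22807 − 12445 = -35252
-786 − 96 = -882;  -3630 − 882 = -4512;  -12445 − 4512 = -16957;  -35252 − 16957 = -52209
-882 − 96 = -978;  -4512 − 978 = -5490;  -16957 − 5490 = -22447;  -52209 − 22447 = -74656
-978 − 96 = -1074;  -5490 − 1074 = -6564;  -22447 − 6564 = -29011;  -74656 − 29011 = -103667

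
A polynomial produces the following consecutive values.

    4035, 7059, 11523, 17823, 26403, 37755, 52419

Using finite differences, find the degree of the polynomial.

4

D1: 3024, 4464, 6300, 8580, 11352, 14664
D2: 1440, 1836, 2280, 2772, 3312
D3: 396, 444, 492, 540
D4: 48, 48, 48
The fourth differences are constant, so the polynomial has degree 4.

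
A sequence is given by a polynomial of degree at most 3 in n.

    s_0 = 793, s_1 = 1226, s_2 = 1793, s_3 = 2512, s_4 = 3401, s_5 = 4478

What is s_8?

9017

D1: 433, 567, 719, 889, 1077
D2: 134, 152, 170, 188
D3: 18, 18, 18
Third differences constant at 18.
188 + 18 = 206;  1077 + 206 = 1283;  4478 + 1283 = 5761
206 + 18 = 224;  1283 + 224 = 1507;  5761 + 1507 = 7268
224 + 18 = 242;  1507 + 242 = 1749;  7268 + 1749 = 9017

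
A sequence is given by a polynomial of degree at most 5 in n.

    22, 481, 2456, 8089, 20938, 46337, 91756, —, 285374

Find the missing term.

Using the first 7 terms:
D1: 459  1975  5633  12849  25399  45419
D2: 1516  3658  7216  12550  20020
D3: 2142  3558  5334  7470
D4: 1416  1776  2136
D5: 360  360
Constant fifth difference = 360.
Extend forward: 2136 + 360 = 2496;  7470 + 2496 = 9966;  20020 + 9966 = 29986;  45419 + 29986 = 75405;  91756 + 75405 = 167161

167161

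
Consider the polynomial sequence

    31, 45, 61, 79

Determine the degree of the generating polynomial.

2

D1: 14, 16, 18
D2: 2, 2
The second differences are constant, so the polynomial has degree 2.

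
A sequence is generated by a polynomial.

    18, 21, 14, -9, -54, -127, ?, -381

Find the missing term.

-234

Using the first 6 terms:
3, -7, -23, -45, -73
-10, -16, -22, -28
-6, -6, -6
Constant third difference = -6.
Extend forward: -28 − 6 = -34;  -73 − 34 = -107;  -127 − 107 = -234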